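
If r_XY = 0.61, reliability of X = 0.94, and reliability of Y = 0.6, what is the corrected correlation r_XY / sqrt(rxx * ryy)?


r_corrected = rxy / sqrt(rxx * ryy)
= 0.61 / sqrt(0.94 * 0.6)
= 0.61 / sqrt(0.564)
= 0.61 / 0.750999
r_corrected = 0.8123

0.8123


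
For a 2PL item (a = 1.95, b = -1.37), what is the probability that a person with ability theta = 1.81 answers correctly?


a*(theta - b) = 1.95 * (1.81 - -1.37) = 6.201
exp(-6.201) = 0.002
P = 1 / (1 + 0.002)
P = 0.998

0.998


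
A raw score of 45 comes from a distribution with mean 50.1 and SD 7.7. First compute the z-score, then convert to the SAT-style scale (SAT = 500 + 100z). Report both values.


z = (X - mean) / SD = (45 - 50.1) / 7.7
z = -5.1 / 7.7
z = -0.6623
SAT-scale = SAT = 500 + 100z
Carry z at full precision (z = -5.1 / 7.7) into the conversion:
SAT-scale = 500 + 100 * (-5.1 / 7.7) = 500 + -510 / 7.7
SAT-scale = 500 + -66.2338
SAT-scale = 433.7662

433.7662


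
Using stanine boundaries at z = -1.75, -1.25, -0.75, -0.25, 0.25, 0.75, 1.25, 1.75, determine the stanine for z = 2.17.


Stanine boundaries: [-1.75, -1.25, -0.75, -0.25, 0.25, 0.75, 1.25, 1.75]
z = 2.17
Check each boundary:
  z >= -1.75 -> could be stanine 2
  z >= -1.25 -> could be stanine 3
  z >= -0.75 -> could be stanine 4
  z >= -0.25 -> could be stanine 5
  z >= 0.25 -> could be stanine 6
  z >= 0.75 -> could be stanine 7
  z >= 1.25 -> could be stanine 8
  z >= 1.75 -> could be stanine 9
Highest qualifying boundary gives stanine = 9

9


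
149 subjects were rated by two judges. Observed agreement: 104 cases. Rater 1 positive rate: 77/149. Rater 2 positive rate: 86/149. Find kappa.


P_o = 104/149 = 0.697987
P_e = (77*86 + 72*63) / 22201 = 0.50259
kappa = (P_o - P_e) / (1 - P_e)
kappa = (0.697987 - 0.50259) / (1 - 0.50259)
kappa = 0.3928

0.3928


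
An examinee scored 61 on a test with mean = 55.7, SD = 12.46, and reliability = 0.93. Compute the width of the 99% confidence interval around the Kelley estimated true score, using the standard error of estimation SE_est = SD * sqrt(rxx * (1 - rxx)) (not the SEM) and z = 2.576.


True score estimate = 0.93*61 + 0.07*55.7 = 60.629
SE_est = SD * sqrt(rxx * (1 - rxx)) = 12.46 * sqrt(0.93 * 0.07) = 12.46 * sqrt(0.0651) = 3.179132
CI = T_est +/- z * SE_est, so width = 2 * z * SE_est = 2 * 2.576 * 3.179132
Width = 16.3789

16.3789


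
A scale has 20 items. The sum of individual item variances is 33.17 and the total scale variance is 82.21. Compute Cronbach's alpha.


alpha = (k/(k-1)) * (1 - sum(si^2)/s_total^2)
= (20/19) * (1 - 33.17/82.21)
alpha = 0.6279

0.6279


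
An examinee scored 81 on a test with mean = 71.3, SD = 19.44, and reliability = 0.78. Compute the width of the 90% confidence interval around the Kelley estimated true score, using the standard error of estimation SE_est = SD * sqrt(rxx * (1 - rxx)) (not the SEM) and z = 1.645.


True score estimate = 0.78*81 + 0.22*71.3 = 78.866
SE_est = SD * sqrt(rxx * (1 - rxx)) = 19.44 * sqrt(0.78 * 0.22) = 19.44 * sqrt(0.1716) = 8.052948
CI = T_est +/- z * SE_est, so width = 2 * z * SE_est = 2 * 1.645 * 8.052948
Width = 26.4942

26.4942


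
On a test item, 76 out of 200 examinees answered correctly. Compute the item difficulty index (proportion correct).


Item difficulty p = number correct / total examinees
p = 76 / 200
p = 0.38

0.38


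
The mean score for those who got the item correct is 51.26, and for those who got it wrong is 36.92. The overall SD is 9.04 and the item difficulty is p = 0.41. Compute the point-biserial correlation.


q = 1 - p = 0.59
rpb = ((M1 - M0) / SD) * sqrt(p * q)
rpb = ((51.26 - 36.92) / 9.04) * sqrt(0.41 * 0.59)
rpb = 0.7802

0.7802


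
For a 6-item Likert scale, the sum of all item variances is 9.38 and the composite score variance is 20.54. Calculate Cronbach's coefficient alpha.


alpha = (k/(k-1)) * (1 - sum(si^2)/s_total^2)
= (6/5) * (1 - 9.38/20.54)
alpha = 0.652

0.652


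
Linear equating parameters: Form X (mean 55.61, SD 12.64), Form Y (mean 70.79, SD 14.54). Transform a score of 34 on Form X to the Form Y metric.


slope = SD_Y / SD_X = 14.54 / 12.64 ~ 1.1503
intercept = mean_Y - slope * mean_X = 70.79 - (14.54 / 12.64) * 55.61 ~ 6.8209
Y = slope * X + intercept. To avoid rounding drift from the rounded slope/intercept, evaluate the equivalent form Y = mean_Y + SD_Y * (X - mean_X) / SD_X at full precision:
Y = 70.79 + 14.54 * (34 - 55.61) / 12.64
Y = 70.79 - 14.54 * 21.61 / 12.64
Y = 70.79 - 314.2094 / 12.64
Y = 70.79 - 24.8583
Y = 45.9317

45.9317


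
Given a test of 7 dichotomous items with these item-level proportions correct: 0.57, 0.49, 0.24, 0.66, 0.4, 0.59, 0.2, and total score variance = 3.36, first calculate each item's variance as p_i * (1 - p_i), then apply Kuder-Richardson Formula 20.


For each item, compute p_i * q_i:
  Item 1: 0.57 * 0.43 = 0.2451
  Item 2: 0.49 * 0.51 = 0.2499
  Item 3: 0.24 * 0.76 = 0.1824
  Item 4: 0.66 * 0.34 = 0.2244
  Item 5: 0.4 * 0.6 = 0.24
  Item 6: 0.59 * 0.41 = 0.2419
  Item 7: 0.2 * 0.8 = 0.16
Sum(p_i * q_i) = 0.2451 + 0.2499 + 0.1824 + 0.2244 + 0.24 + 0.2419 + 0.16 = 1.5437
KR-20 = (k/(k-1)) * (1 - Sum(p_i*q_i) / Var_total)
= (7/6) * (1 - 1.5437/3.36)
= 1.1667 * 0.5406
KR-20 = 0.6307

0.6307


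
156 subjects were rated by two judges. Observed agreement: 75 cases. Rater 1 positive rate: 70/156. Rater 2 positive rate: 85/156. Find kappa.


P_o = 75/156 = 0.480769
P_e = (70*85 + 86*71) / 24336 = 0.495398
kappa = (P_o - P_e) / (1 - P_e)
kappa = (0.480769 - 0.495398) / (1 - 0.495398)
kappa = -0.029

-0.029


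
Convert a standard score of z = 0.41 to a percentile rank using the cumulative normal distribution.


CDF(z) = 0.5 * (1 + erf(z/sqrt(2)))
erf(0.2899) = 0.3182
CDF = 0.6591
Percentile rank = 0.6591 * 100 = 65.91

65.91


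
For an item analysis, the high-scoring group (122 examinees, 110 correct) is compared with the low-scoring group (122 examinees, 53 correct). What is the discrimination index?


p_upper = 110/122 = 0.9016
p_lower = 53/122 = 0.4344
D = 0.9016 - 0.4344 = 0.4672

0.4672


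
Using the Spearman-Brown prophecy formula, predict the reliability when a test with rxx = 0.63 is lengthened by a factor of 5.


r_new = (n * rxx) / (1 + (n-1) * rxx)
r_new = (5 * 0.63) / (1 + 4 * 0.63)
r_new = 3.15 / 3.52
r_new = 0.8949

0.8949


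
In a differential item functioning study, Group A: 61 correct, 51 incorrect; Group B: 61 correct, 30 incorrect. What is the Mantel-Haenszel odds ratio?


Odds_A = 61/51 = 1.1961
Odds_B = 61/30 = 2.0333
OR = Odds_A / Odds_B = 1.1961 / 2.0333
Exactly, OR = (61 * 30) / (51 * 61) = 1830 / 3111
OR = 0.5882

0.5882


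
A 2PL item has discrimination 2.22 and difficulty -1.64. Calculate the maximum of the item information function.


For 2PL, max info at theta = b = -1.64
I_max = a^2 / 4 = 2.22^2 / 4
= 4.9284 / 4
I_max = 1.2321

1.2321


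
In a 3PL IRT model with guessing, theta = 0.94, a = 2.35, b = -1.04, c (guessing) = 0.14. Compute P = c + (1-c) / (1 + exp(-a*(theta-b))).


logit = 2.35*(0.94 - -1.04) = 4.653
P* = 1/(1 + exp(-4.653)) = 0.9906
P = 0.14 + (1 - 0.14) * 0.9906
P = 0.9919

0.9919


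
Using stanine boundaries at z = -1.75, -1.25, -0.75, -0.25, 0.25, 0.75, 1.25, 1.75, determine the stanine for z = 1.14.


Stanine boundaries: [-1.75, -1.25, -0.75, -0.25, 0.25, 0.75, 1.25, 1.75]
z = 1.14
Check each boundary:
  z >= -1.75 -> could be stanine 2
  z >= -1.25 -> could be stanine 3
  z >= -0.75 -> could be stanine 4
  z >= -0.25 -> could be stanine 5
  z >= 0.25 -> could be stanine 6
  z >= 0.75 -> could be stanine 7
  z < 1.25
  z < 1.75
Highest qualifying boundary gives stanine = 7

7


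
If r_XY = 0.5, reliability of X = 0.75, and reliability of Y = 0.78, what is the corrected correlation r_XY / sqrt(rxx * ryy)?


r_corrected = rxy / sqrt(rxx * ryy)
= 0.5 / sqrt(0.75 * 0.78)
= 0.5 / sqrt(0.585)
= 0.5 / 0.764853
r_corrected = 0.6537

0.6537


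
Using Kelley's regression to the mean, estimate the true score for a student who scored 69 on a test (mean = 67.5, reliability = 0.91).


T_est = rxx * X + (1 - rxx) * mean
T_est = 0.91 * 69 + 0.09 * 67.5
T_est = 62.79 + 6.075
T_est = 68.865

68.865


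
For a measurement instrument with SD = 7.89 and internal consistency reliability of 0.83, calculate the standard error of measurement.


SEM = SD * sqrt(1 - rxx)
SEM = 7.89 * sqrt(1 - 0.83)
SEM = 7.89 * sqrt(0.17) = 7.89 * 0.412311
SEM = 3.2531

3.2531


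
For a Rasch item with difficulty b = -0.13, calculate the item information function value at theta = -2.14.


P = 1/(1+exp(-(-2.14--0.13))) = 0.1182
I = P*(1-P) = 0.1182 * 0.8818
I = 0.1042

0.1042


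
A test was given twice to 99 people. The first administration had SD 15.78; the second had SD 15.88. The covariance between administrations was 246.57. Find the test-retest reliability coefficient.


r = cov(X,Y) / (SD_X * SD_Y)
r = 246.57 / (15.78 * 15.88)
r = 246.57 / 250.5864
r = 0.984

0.984


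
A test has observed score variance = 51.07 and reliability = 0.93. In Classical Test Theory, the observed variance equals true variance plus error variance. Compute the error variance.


var_true = rxx * var_obs = 0.93 * 51.07 = 47.4951
var_error = var_obs - var_true
var_error = 51.07 - 47.4951
var_error = 3.5749

3.5749


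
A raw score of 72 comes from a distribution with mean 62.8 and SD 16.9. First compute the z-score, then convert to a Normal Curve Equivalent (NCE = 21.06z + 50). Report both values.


z = (X - mean) / SD = (72 - 62.8) / 16.9
z = 9.2 / 16.9
z = 0.5444
NCE = NCE = 21.06z + 50
Carry z at full precision (z = 9.2 / 16.9) into the conversion:
NCE = 21.06 * (9.2 / 16.9) + 50 = 193.752 / 16.9 + 50
NCE = 11.4646 + 50
NCE = 61.4646

61.4646


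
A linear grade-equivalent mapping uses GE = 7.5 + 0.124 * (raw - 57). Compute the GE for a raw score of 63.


raw - median = 63 - 57 = 6
slope * diff = 0.124 * 6 = 0.744
GE = 7.5 + 0.744
GE = 8.244

8.244


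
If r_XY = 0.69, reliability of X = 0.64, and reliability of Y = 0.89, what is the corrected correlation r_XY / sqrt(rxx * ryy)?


r_corrected = rxy / sqrt(rxx * ryy)
= 0.69 / sqrt(0.64 * 0.89)
= 0.69 / sqrt(0.5696)
= 0.69 / 0.754718
r_corrected = 0.9142

0.9142


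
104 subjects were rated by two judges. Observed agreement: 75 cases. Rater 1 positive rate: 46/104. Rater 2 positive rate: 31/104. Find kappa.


P_o = 75/104 = 0.721154
P_e = (46*31 + 58*73) / 10816 = 0.523299
kappa = (P_o - P_e) / (1 - P_e)
kappa = (0.721154 - 0.523299) / (1 - 0.523299)
kappa = 0.4151

0.4151


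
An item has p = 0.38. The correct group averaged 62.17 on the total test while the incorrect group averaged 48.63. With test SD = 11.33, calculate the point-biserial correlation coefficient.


q = 1 - p = 0.62
rpb = ((M1 - M0) / SD) * sqrt(p * q)
rpb = ((62.17 - 48.63) / 11.33) * sqrt(0.38 * 0.62)
rpb = 0.5801

0.5801


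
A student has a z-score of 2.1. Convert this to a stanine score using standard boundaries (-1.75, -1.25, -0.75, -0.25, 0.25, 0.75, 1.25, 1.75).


Stanine boundaries: [-1.75, -1.25, -0.75, -0.25, 0.25, 0.75, 1.25, 1.75]
z = 2.1
Check each boundary:
  z >= -1.75 -> could be stanine 2
  z >= -1.25 -> could be stanine 3
  z >= -0.75 -> could be stanine 4
  z >= -0.25 -> could be stanine 5
  z >= 0.25 -> could be stanine 6
  z >= 0.75 -> could be stanine 7
  z >= 1.25 -> could be stanine 8
  z >= 1.75 -> could be stanine 9
Highest qualifying boundary gives stanine = 9

9


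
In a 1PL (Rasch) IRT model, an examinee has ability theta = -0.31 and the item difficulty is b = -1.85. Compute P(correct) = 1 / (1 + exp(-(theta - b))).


theta - b = -0.31 - -1.85 = 1.54
exp(-(theta - b)) = exp(-1.54) = 0.2144
P = 1 / (1 + 0.2144)
P = 0.8235

0.8235


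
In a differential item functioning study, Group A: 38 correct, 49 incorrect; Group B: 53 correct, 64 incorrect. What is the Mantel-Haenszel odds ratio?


Odds_A = 38/49 = 0.7755
Odds_B = 53/64 = 0.8281
OR = Odds_A / Odds_B = 0.7755 / 0.8281
Exactly, OR = (38 * 64) / (49 * 53) = 2432 / 2597
OR = 0.9365

0.9365


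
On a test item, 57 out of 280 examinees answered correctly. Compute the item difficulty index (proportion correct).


Item difficulty p = number correct / total examinees
p = 57 / 280
p = 0.2036

0.2036


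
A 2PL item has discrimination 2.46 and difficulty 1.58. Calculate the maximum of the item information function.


For 2PL, max info at theta = b = 1.58
I_max = a^2 / 4 = 2.46^2 / 4
= 6.0516 / 4
I_max = 1.5129

1.5129


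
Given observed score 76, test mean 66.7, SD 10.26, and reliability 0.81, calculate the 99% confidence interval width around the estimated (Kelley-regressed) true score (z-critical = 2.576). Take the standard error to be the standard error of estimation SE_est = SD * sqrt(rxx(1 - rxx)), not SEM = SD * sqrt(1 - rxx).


True score estimate = 0.81*76 + 0.19*66.7 = 74.233
SE_est = SD * sqrt(rxx * (1 - rxx)) = 10.26 * sqrt(0.81 * 0.19) = 10.26 * sqrt(0.1539) = 4.025007
CI = T_est +/- z * SE_est, so width = 2 * z * SE_est = 2 * 2.576 * 4.025007
Width = 20.7368

20.7368


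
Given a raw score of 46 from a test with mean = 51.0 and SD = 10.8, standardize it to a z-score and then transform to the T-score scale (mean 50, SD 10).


z = (X - mean) / SD = (46 - 51.0) / 10.8
z = -5.0 / 10.8
z = -0.463
T-score = T = 50 + 10z
Carry z at full precision (z = -5.0 / 10.8) into the conversion:
T-score = 50 + 10 * (-5.0 / 10.8) = 50 + -50 / 10.8
T-score = 50 + -4.6296
T-score = 45.3704

45.3704


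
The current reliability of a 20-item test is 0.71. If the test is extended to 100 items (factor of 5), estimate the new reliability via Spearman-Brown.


r_new = (n * rxx) / (1 + (n-1) * rxx)
r_new = (5 * 0.71) / (1 + 4 * 0.71)
r_new = 3.55 / 3.84
r_new = 0.9245

0.9245


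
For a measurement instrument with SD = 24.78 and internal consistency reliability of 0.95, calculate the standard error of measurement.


SEM = SD * sqrt(1 - rxx)
SEM = 24.78 * sqrt(1 - 0.95)
SEM = 24.78 * sqrt(0.05) = 24.78 * 0.223607
SEM = 5.541

5.541


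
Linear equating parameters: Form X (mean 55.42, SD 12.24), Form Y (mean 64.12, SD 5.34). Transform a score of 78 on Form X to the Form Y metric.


slope = SD_Y / SD_X = 5.34 / 12.24 ~ 0.4363
intercept = mean_Y - slope * mean_X = 64.12 - (5.34 / 12.24) * 55.42 ~ 39.9417
Y = slope * X + intercept. To avoid rounding drift from the rounded slope/intercept, evaluate the equivalent form Y = mean_Y + SD_Y * (X - mean_X) / SD_X at full precision:
Y = 64.12 + 5.34 * (78 - 55.42) / 12.24
Y = 64.12 + 5.34 * 22.58 / 12.24
Y = 64.12 + 120.5772 / 12.24
Y = 64.12 + 9.8511
Y = 73.9711

73.9711


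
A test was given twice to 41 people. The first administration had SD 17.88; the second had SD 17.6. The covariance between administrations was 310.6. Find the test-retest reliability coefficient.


r = cov(X,Y) / (SD_X * SD_Y)
r = 310.6 / (17.88 * 17.6)
r = 310.6 / 314.688
r = 0.987

0.987


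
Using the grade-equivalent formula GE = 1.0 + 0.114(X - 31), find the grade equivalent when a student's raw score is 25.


raw - median = 25 - 31 = -6
slope * diff = 0.114 * -6 = -0.684
GE = 1.0 + -0.684
GE = 0.316

0.316


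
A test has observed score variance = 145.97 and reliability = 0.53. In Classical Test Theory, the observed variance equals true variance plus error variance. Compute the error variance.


var_true = rxx * var_obs = 0.53 * 145.97 = 77.3641
var_error = var_obs - var_true
var_error = 145.97 - 77.3641
var_error = 68.6059

68.6059


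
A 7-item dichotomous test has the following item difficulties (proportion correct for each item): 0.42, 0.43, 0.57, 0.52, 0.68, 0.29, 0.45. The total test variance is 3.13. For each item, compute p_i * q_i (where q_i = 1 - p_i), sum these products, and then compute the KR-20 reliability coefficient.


For each item, compute p_i * q_i:
  Item 1: 0.42 * 0.58 = 0.2436
  Item 2: 0.43 * 0.57 = 0.2451
  Item 3: 0.57 * 0.43 = 0.2451
  Item 4: 0.52 * 0.48 = 0.2496
  Item 5: 0.68 * 0.32 = 0.2176
  Item 6: 0.29 * 0.71 = 0.2059
  Item 7: 0.45 * 0.55 = 0.2475
Sum(p_i * q_i) = 0.2436 + 0.2451 + 0.2451 + 0.2496 + 0.2176 + 0.2059 + 0.2475 = 1.6544
KR-20 = (k/(k-1)) * (1 - Sum(p_i*q_i) / Var_total)
= (7/6) * (1 - 1.6544/3.13)
= 1.1667 * 0.4714
KR-20 = 0.55

0.55


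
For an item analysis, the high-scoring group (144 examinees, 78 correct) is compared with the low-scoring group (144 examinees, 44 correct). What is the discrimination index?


p_upper = 78/144 = 0.5417
p_lower = 44/144 = 0.3056
D = 0.5417 - 0.3056 = 0.2361

0.2361


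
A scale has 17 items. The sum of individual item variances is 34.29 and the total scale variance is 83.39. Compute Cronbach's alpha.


alpha = (k/(k-1)) * (1 - sum(si^2)/s_total^2)
= (17/16) * (1 - 34.29/83.39)
alpha = 0.6256

0.6256


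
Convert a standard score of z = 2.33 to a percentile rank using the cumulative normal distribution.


CDF(z) = 0.5 * (1 + erf(z/sqrt(2)))
erf(1.6476) = 0.9802
CDF = 0.9901
Percentile rank = 0.9901 * 100 = 99.01

99.01


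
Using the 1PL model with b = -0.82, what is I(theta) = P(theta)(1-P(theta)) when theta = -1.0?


P = 1/(1+exp(-(-1.0--0.82))) = 0.4551
I = P*(1-P) = 0.4551 * 0.5449
I = 0.248

0.248


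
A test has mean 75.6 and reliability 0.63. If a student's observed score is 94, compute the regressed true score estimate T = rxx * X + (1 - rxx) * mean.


T_est = rxx * X + (1 - rxx) * mean
T_est = 0.63 * 94 + 0.37 * 75.6
T_est = 59.22 + 27.972
T_est = 87.192

87.192


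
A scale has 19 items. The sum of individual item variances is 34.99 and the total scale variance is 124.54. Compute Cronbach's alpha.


alpha = (k/(k-1)) * (1 - sum(si^2)/s_total^2)
= (19/18) * (1 - 34.99/124.54)
alpha = 0.759

0.759


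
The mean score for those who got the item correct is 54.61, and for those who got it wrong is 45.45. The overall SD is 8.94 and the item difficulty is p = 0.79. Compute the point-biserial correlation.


q = 1 - p = 0.21
rpb = ((M1 - M0) / SD) * sqrt(p * q)
rpb = ((54.61 - 45.45) / 8.94) * sqrt(0.79 * 0.21)
rpb = 0.4173

0.4173


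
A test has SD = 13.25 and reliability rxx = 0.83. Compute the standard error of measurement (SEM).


SEM = SD * sqrt(1 - rxx)
SEM = 13.25 * sqrt(1 - 0.83)
SEM = 13.25 * sqrt(0.17) = 13.25 * 0.412311
SEM = 5.4631

5.4631


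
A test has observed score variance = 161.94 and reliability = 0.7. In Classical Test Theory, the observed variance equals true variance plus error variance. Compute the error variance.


var_true = rxx * var_obs = 0.7 * 161.94 = 113.358
var_error = var_obs - var_true
var_error = 161.94 - 113.358
var_error = 48.582

48.582


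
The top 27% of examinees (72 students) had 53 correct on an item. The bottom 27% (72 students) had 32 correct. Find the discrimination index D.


p_upper = 53/72 = 0.7361
p_lower = 32/72 = 0.4444
D = 0.7361 - 0.4444 = 0.2917

0.2917


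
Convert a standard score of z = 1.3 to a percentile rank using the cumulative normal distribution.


CDF(z) = 0.5 * (1 + erf(z/sqrt(2)))
erf(0.9192) = 0.8064
CDF = 0.9032
Percentile rank = 0.9032 * 100 = 90.32

90.32


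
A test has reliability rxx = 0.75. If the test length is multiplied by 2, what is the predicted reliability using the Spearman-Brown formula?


r_new = (n * rxx) / (1 + (n-1) * rxx)
r_new = (2 * 0.75) / (1 + 1 * 0.75)
r_new = 1.5 / 1.75
r_new = 0.8571

0.8571


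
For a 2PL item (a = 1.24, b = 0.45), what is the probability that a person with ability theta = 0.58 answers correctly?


a*(theta - b) = 1.24 * (0.58 - 0.45) = 0.1612
exp(-0.1612) = 0.8511
P = 1 / (1 + 0.8511)
P = 0.5402

0.5402


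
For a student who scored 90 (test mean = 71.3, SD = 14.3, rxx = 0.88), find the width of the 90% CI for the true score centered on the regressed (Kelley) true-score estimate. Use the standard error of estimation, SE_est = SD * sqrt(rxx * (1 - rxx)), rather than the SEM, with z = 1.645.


True score estimate = 0.88*90 + 0.12*71.3 = 87.756
SE_est = SD * sqrt(rxx * (1 - rxx)) = 14.3 * sqrt(0.88 * 0.12) = 14.3 * sqrt(0.1056) = 4.64695
CI = T_est +/- z * SE_est, so width = 2 * z * SE_est = 2 * 1.645 * 4.64695
Width = 15.2885

15.2885


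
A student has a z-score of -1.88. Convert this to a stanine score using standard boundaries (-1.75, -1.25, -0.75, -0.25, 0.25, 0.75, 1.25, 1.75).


Stanine boundaries: [-1.75, -1.25, -0.75, -0.25, 0.25, 0.75, 1.25, 1.75]
z = -1.88
Check each boundary:
  z < -1.75
  z < -1.25
  z < -0.75
  z < -0.25
  z < 0.25
  z < 0.75
  z < 1.25
  z < 1.75
Highest qualifying boundary gives stanine = 1

1


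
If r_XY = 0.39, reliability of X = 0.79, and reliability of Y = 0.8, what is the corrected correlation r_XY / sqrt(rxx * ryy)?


r_corrected = rxy / sqrt(rxx * ryy)
= 0.39 / sqrt(0.79 * 0.8)
= 0.39 / sqrt(0.632)
= 0.39 / 0.794984
r_corrected = 0.4906

0.4906


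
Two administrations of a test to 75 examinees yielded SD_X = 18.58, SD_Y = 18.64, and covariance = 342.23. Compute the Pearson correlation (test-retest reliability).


r = cov(X,Y) / (SD_X * SD_Y)
r = 342.23 / (18.58 * 18.64)
r = 342.23 / 346.3312
r = 0.9882

0.9882


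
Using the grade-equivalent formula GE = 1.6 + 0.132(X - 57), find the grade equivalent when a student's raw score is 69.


raw - median = 69 - 57 = 12
slope * diff = 0.132 * 12 = 1.584
GE = 1.6 + 1.584
GE = 3.184

3.184


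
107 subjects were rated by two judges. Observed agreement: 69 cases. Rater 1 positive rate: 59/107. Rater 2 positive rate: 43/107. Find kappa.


P_o = 69/107 = 0.64486
P_e = (59*43 + 48*64) / 11449 = 0.489912
kappa = (P_o - P_e) / (1 - P_e)
kappa = (0.64486 - 0.489912) / (1 - 0.489912)
kappa = 0.3038

0.3038


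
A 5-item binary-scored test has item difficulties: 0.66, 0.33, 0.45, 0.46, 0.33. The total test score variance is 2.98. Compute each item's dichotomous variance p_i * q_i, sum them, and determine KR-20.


For each item, compute p_i * q_i:
  Item 1: 0.66 * 0.34 = 0.2244
  Item 2: 0.33 * 0.67 = 0.2211
  Item 3: 0.45 * 0.55 = 0.2475
  Item 4: 0.46 * 0.54 = 0.2484
  Item 5: 0.33 * 0.67 = 0.2211
Sum(p_i * q_i) = 0.2244 + 0.2211 + 0.2475 + 0.2484 + 0.2211 = 1.1625
KR-20 = (k/(k-1)) * (1 - Sum(p_i*q_i) / Var_total)
= (5/4) * (1 - 1.1625/2.98)
= 1.25 * 0.6099
KR-20 = 0.7624

0.7624


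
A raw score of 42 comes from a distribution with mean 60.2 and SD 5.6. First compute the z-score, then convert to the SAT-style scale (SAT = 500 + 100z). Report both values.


z = (X - mean) / SD = (42 - 60.2) / 5.6
z = -18.2 / 5.6
z = -3.25
SAT-scale = SAT = 500 + 100z
Carry z at full precision (z = -18.2 / 5.6) into the conversion:
SAT-scale = 500 + 100 * (-18.2 / 5.6) = 500 + -1820 / 5.6
SAT-scale = 500 + -325.0
SAT-scale = 175.0

175.0


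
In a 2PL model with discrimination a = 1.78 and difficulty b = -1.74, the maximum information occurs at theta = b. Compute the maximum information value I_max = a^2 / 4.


For 2PL, max info at theta = b = -1.74
I_max = a^2 / 4 = 1.78^2 / 4
= 3.1684 / 4
I_max = 0.7921

0.7921


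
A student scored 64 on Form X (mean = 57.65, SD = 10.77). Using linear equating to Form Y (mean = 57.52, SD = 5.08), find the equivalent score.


slope = SD_Y / SD_X = 5.08 / 10.77 ~ 0.4717
intercept = mean_Y - slope * mean_X = 57.52 - (5.08 / 10.77) * 57.65 ~ 30.3276
Y = slope * X + intercept. To avoid rounding drift from the rounded slope/intercept, evaluate the equivalent form Y = mean_Y + SD_Y * (X - mean_X) / SD_X at full precision:
Y = 57.52 + 5.08 * (64 - 57.65) / 10.77
Y = 57.52 + 5.08 * 6.35 / 10.77
Y = 57.52 + 32.258 / 10.77
Y = 57.52 + 2.9952
Y = 60.5152

60.5152


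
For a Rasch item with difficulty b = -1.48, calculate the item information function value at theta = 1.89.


P = 1/(1+exp(-(1.89--1.48))) = 0.9668
I = P*(1-P) = 0.9668 * 0.0332
I = 0.0321

0.0321


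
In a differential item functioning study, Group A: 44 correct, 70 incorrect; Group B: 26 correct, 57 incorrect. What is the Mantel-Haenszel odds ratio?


Odds_A = 44/70 = 0.6286
Odds_B = 26/57 = 0.4561
OR = Odds_A / Odds_B = 0.6286 / 0.4561
Exactly, OR = (44 * 57) / (70 * 26) = 2508 / 1820
OR = 1.378

1.378


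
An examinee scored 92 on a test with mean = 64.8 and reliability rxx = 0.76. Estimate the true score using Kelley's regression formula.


T_est = rxx * X + (1 - rxx) * mean
T_est = 0.76 * 92 + 0.24 * 64.8
T_est = 69.92 + 15.552
T_est = 85.472

85.472


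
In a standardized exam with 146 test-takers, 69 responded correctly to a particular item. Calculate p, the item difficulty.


Item difficulty p = number correct / total examinees
p = 69 / 146
p = 0.4726

0.4726


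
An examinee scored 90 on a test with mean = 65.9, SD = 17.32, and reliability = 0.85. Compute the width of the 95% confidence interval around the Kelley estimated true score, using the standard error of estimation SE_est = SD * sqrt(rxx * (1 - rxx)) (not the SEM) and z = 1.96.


True score estimate = 0.85*90 + 0.15*65.9 = 86.385
SE_est = SD * sqrt(rxx * (1 - rxx)) = 17.32 * sqrt(0.85 * 0.15) = 17.32 * sqrt(0.1275) = 6.184477
CI = T_est +/- z * SE_est, so width = 2 * z * SE_est = 2 * 1.96 * 6.184477
Width = 24.2431

24.2431


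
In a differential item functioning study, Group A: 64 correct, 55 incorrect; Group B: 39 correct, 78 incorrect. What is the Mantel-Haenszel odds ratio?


Odds_A = 64/55 = 1.1636
Odds_B = 39/78 = 0.5
OR = Odds_A / Odds_B = 1.1636 / 0.5
Exactly, OR = (64 * 78) / (55 * 39) = 4992 / 2145
OR = 2.3273

2.3273


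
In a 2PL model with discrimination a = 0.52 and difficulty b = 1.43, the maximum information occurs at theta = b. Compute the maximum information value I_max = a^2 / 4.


For 2PL, max info at theta = b = 1.43
I_max = a^2 / 4 = 0.52^2 / 4
= 0.2704 / 4
I_max = 0.0676

0.0676


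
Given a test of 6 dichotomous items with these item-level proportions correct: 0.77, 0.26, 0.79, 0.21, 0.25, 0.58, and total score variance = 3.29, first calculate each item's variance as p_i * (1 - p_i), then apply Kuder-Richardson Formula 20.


For each item, compute p_i * q_i:
  Item 1: 0.77 * 0.23 = 0.1771
  Item 2: 0.26 * 0.74 = 0.1924
  Item 3: 0.79 * 0.21 = 0.1659
  Item 4: 0.21 * 0.79 = 0.1659
  Item 5: 0.25 * 0.75 = 0.1875
  Item 6: 0.58 * 0.42 = 0.2436
Sum(p_i * q_i) = 0.1771 + 0.1924 + 0.1659 + 0.1659 + 0.1875 + 0.2436 = 1.1324
KR-20 = (k/(k-1)) * (1 - Sum(p_i*q_i) / Var_total)
= (6/5) * (1 - 1.1324/3.29)
= 1.2 * 0.6558
KR-20 = 0.787

0.787


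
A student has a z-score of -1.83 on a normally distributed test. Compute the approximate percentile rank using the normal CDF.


CDF(z) = 0.5 * (1 + erf(z/sqrt(2)))
erf(-1.294) = -0.9328
CDF = 0.0336
Percentile rank = 0.0336 * 100 = 3.36

3.36


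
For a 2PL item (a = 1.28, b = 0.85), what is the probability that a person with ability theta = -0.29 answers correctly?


a*(theta - b) = 1.28 * (-0.29 - 0.85) = -1.4592
exp(--1.4592) = 4.3025
P = 1 / (1 + 4.3025)
P = 0.1886

0.1886


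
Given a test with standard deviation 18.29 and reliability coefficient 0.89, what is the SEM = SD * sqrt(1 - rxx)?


SEM = SD * sqrt(1 - rxx)
SEM = 18.29 * sqrt(1 - 0.89)
SEM = 18.29 * sqrt(0.11) = 18.29 * 0.331662
SEM = 6.0661

6.0661


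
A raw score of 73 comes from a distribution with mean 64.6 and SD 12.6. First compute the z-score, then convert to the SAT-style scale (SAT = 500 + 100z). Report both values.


z = (X - mean) / SD = (73 - 64.6) / 12.6
z = 8.4 / 12.6
z = 0.6667
SAT-scale = SAT = 500 + 100z
Carry z at full precision (z = 8.4 / 12.6) into the conversion:
SAT-scale = 500 + 100 * (8.4 / 12.6) = 500 + 840 / 12.6
SAT-scale = 500 + 66.6667
SAT-scale = 566.6667

566.6667


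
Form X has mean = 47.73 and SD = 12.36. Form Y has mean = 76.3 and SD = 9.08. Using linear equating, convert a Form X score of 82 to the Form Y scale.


slope = SD_Y / SD_X = 9.08 / 12.36 ~ 0.7346
intercept = mean_Y - slope * mean_X = 76.3 - (9.08 / 12.36) * 47.73 ~ 41.2362
Y = slope * X + intercept. To avoid rounding drift from the rounded slope/intercept, evaluate the equivalent form Y = mean_Y + SD_Y * (X - mean_X) / SD_X at full precision:
Y = 76.3 + 9.08 * (82 - 47.73) / 12.36
Y = 76.3 + 9.08 * 34.27 / 12.36
Y = 76.3 + 311.1716 / 12.36
Y = 76.3 + 25.1757
Y = 101.4757

101.4757


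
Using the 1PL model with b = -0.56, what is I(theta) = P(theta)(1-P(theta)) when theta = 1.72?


P = 1/(1+exp(-(1.72--0.56))) = 0.9072
I = P*(1-P) = 0.9072 * 0.0928
I = 0.0842

0.0842


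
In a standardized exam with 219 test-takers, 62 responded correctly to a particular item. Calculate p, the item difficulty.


Item difficulty p = number correct / total examinees
p = 62 / 219
p = 0.2831

0.2831


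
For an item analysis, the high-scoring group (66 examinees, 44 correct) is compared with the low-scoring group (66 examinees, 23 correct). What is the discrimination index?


p_upper = 44/66 = 0.6667
p_lower = 23/66 = 0.3485
D = 0.6667 - 0.3485 = 0.3182

0.3182


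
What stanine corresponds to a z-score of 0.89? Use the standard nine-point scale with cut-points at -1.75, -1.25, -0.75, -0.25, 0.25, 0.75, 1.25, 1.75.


Stanine boundaries: [-1.75, -1.25, -0.75, -0.25, 0.25, 0.75, 1.25, 1.75]
z = 0.89
Check each boundary:
  z >= -1.75 -> could be stanine 2
  z >= -1.25 -> could be stanine 3
  z >= -0.75 -> could be stanine 4
  z >= -0.25 -> could be stanine 5
  z >= 0.25 -> could be stanine 6
  z >= 0.75 -> could be stanine 7
  z < 1.25
  z < 1.75
Highest qualifying boundary gives stanine = 7

7


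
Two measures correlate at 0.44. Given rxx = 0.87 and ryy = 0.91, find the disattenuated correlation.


r_corrected = rxy / sqrt(rxx * ryy)
= 0.44 / sqrt(0.87 * 0.91)
= 0.44 / sqrt(0.7917)
= 0.44 / 0.889775
r_corrected = 0.4945

0.4945


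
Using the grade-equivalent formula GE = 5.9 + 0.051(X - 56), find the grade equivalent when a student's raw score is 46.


raw - median = 46 - 56 = -10
slope * diff = 0.051 * -10 = -0.51
GE = 5.9 + -0.51
GE = 5.39

5.39


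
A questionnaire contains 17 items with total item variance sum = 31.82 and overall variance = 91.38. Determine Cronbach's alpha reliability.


alpha = (k/(k-1)) * (1 - sum(si^2)/s_total^2)
= (17/16) * (1 - 31.82/91.38)
alpha = 0.6925

0.6925


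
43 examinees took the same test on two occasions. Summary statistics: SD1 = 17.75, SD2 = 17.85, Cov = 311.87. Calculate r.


r = cov(X,Y) / (SD_X * SD_Y)
r = 311.87 / (17.75 * 17.85)
r = 311.87 / 316.8375
r = 0.9843

0.9843


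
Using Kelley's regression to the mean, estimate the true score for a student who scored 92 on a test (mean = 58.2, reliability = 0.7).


T_est = rxx * X + (1 - rxx) * mean
T_est = 0.7 * 92 + 0.3 * 58.2
T_est = 64.4 + 17.46
T_est = 81.86

81.86


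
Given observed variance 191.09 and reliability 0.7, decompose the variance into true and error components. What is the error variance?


var_true = rxx * var_obs = 0.7 * 191.09 = 133.763
var_error = var_obs - var_true
var_error = 191.09 - 133.763
var_error = 57.327

57.327


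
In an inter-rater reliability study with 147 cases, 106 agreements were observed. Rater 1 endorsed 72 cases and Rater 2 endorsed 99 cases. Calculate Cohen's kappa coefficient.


P_o = 106/147 = 0.721088
P_e = (72*99 + 75*48) / 21609 = 0.49646
kappa = (P_o - P_e) / (1 - P_e)
kappa = (0.721088 - 0.49646) / (1 - 0.49646)
kappa = 0.4461

0.4461


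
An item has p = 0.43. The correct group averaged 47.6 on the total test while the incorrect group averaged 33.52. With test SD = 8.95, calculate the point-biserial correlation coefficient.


q = 1 - p = 0.57
rpb = ((M1 - M0) / SD) * sqrt(p * q)
rpb = ((47.6 - 33.52) / 8.95) * sqrt(0.43 * 0.57)
rpb = 0.7788

0.7788


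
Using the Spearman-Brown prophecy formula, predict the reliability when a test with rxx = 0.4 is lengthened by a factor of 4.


r_new = (n * rxx) / (1 + (n-1) * rxx)
r_new = (4 * 0.4) / (1 + 3 * 0.4)
r_new = 1.6 / 2.2
r_new = 0.7273

0.7273


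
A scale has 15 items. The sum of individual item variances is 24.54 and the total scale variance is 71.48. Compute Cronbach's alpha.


alpha = (k/(k-1)) * (1 - sum(si^2)/s_total^2)
= (15/14) * (1 - 24.54/71.48)
alpha = 0.7036

0.7036


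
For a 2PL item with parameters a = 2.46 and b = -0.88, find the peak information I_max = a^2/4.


For 2PL, max info at theta = b = -0.88
I_max = a^2 / 4 = 2.46^2 / 4
= 6.0516 / 4
I_max = 1.5129

1.5129


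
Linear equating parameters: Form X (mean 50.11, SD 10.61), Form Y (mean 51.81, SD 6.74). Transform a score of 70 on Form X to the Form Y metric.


slope = SD_Y / SD_X = 6.74 / 10.61 ~ 0.6352
intercept = mean_Y - slope * mean_X = 51.81 - (6.74 / 10.61) * 50.11 ~ 19.9776
Y = slope * X + intercept. To avoid rounding drift from the rounded slope/intercept, evaluate the equivalent form Y = mean_Y + SD_Y * (X - mean_X) / SD_X at full precision:
Y = 51.81 + 6.74 * (70 - 50.11) / 10.61
Y = 51.81 + 6.74 * 19.89 / 10.61
Y = 51.81 + 134.0586 / 10.61
Y = 51.81 + 12.6351
Y = 64.4451

64.4451


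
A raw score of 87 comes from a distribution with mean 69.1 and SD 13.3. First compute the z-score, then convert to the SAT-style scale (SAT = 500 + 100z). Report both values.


z = (X - mean) / SD = (87 - 69.1) / 13.3
z = 17.9 / 13.3
z = 1.3459
SAT-scale = SAT = 500 + 100z
Carry z at full precision (z = 17.9 / 13.3) into the conversion:
SAT-scale = 500 + 100 * (17.9 / 13.3) = 500 + 1790 / 13.3
SAT-scale = 500 + 134.5865
SAT-scale = 634.5865

634.5865


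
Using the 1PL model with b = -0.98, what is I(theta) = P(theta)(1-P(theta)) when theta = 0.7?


P = 1/(1+exp(-(0.7--0.98))) = 0.8429
I = P*(1-P) = 0.8429 * 0.1571
I = 0.1324

0.1324


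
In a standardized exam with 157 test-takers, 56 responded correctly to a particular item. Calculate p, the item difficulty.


Item difficulty p = number correct / total examinees
p = 56 / 157
p = 0.3567

0.3567


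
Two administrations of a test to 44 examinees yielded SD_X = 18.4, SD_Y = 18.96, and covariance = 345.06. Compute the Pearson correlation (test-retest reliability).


r = cov(X,Y) / (SD_X * SD_Y)
r = 345.06 / (18.4 * 18.96)
r = 345.06 / 348.864
r = 0.9891

0.9891


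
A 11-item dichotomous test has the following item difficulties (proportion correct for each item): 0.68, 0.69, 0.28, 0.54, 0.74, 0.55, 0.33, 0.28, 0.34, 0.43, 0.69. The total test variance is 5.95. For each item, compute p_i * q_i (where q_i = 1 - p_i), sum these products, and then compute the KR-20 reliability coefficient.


For each item, compute p_i * q_i:
  Item 1: 0.68 * 0.32 = 0.2176
  Item 2: 0.69 * 0.31 = 0.2139
  Item 3: 0.28 * 0.72 = 0.2016
  Item 4: 0.54 * 0.46 = 0.2484
  Item 5: 0.74 * 0.26 = 0.1924
  Item 6: 0.55 * 0.45 = 0.2475
  Item 7: 0.33 * 0.67 = 0.2211
  Item 8: 0.28 * 0.72 = 0.2016
  Item 9: 0.34 * 0.66 = 0.2244
  Item 10: 0.43 * 0.57 = 0.2451
  Item 11: 0.69 * 0.31 = 0.2139
Sum(p_i * q_i) = 0.2176 + 0.2139 + 0.2016 + 0.2484 + 0.1924 + 0.2475 + 0.2211 + 0.2016 + 0.2244 + 0.2451 + 0.2139 = 2.4275
KR-20 = (k/(k-1)) * (1 - Sum(p_i*q_i) / Var_total)
= (11/10) * (1 - 2.4275/5.95)
= 1.1 * 0.592
KR-20 = 0.6512

0.6512


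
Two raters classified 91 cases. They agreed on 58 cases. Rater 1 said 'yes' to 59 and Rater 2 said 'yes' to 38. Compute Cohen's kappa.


P_o = 58/91 = 0.637363
P_e = (59*38 + 32*53) / 8281 = 0.475546
kappa = (P_o - P_e) / (1 - P_e)
kappa = (0.637363 - 0.475546) / (1 - 0.475546)
kappa = 0.3085

0.3085


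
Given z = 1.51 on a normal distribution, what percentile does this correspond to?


CDF(z) = 0.5 * (1 + erf(z/sqrt(2)))
erf(1.0677) = 0.869
CDF = 0.9345
Percentile rank = 0.9345 * 100 = 93.45

93.45


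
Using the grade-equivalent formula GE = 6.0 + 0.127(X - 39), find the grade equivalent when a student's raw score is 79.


raw - median = 79 - 39 = 40
slope * diff = 0.127 * 40 = 5.08
GE = 6.0 + 5.08
GE = 11.08

11.08


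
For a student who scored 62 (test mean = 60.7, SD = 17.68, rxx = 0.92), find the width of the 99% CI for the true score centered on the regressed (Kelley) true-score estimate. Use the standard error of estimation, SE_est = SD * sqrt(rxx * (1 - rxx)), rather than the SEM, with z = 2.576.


True score estimate = 0.92*62 + 0.08*60.7 = 61.896
SE_est = SD * sqrt(rxx * (1 - rxx)) = 17.68 * sqrt(0.92 * 0.08) = 17.68 * sqrt(0.0736) = 4.796464
CI = T_est +/- z * SE_est, so width = 2 * z * SE_est = 2 * 2.576 * 4.796464
Width = 24.7114

24.7114


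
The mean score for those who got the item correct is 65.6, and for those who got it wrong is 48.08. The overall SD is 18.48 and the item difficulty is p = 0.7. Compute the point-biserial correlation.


q = 1 - p = 0.3
rpb = ((M1 - M0) / SD) * sqrt(p * q)
rpb = ((65.6 - 48.08) / 18.48) * sqrt(0.7 * 0.3)
rpb = 0.4345

0.4345


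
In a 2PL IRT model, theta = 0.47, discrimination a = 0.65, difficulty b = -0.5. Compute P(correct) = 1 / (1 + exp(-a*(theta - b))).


a*(theta - b) = 0.65 * (0.47 - -0.5) = 0.6305
exp(-0.6305) = 0.5323
P = 1 / (1 + 0.5323)
P = 0.6526

0.6526


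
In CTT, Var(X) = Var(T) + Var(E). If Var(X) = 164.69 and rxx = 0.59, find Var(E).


var_true = rxx * var_obs = 0.59 * 164.69 = 97.1671
var_error = var_obs - var_true
var_error = 164.69 - 97.1671
var_error = 67.5229

67.5229


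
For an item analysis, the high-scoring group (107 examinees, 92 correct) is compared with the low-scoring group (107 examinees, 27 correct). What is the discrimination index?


p_upper = 92/107 = 0.8598
p_lower = 27/107 = 0.2523
D = 0.8598 - 0.2523 = 0.6075

0.6075


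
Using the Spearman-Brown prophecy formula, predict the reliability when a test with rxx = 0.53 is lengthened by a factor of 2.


r_new = (n * rxx) / (1 + (n-1) * rxx)
r_new = (2 * 0.53) / (1 + 1 * 0.53)
r_new = 1.06 / 1.53
r_new = 0.6928

0.6928


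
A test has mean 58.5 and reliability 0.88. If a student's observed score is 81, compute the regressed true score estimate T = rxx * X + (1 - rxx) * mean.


T_est = rxx * X + (1 - rxx) * mean
T_est = 0.88 * 81 + 0.12 * 58.5
T_est = 71.28 + 7.02
T_est = 78.3

78.3


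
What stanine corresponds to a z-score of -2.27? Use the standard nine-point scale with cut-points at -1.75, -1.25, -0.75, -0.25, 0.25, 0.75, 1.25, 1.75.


Stanine boundaries: [-1.75, -1.25, -0.75, -0.25, 0.25, 0.75, 1.25, 1.75]
z = -2.27
Check each boundary:
  z < -1.75
  z < -1.25
  z < -0.75
  z < -0.25
  z < 0.25
  z < 0.75
  z < 1.25
  z < 1.75
Highest qualifying boundary gives stanine = 1

1


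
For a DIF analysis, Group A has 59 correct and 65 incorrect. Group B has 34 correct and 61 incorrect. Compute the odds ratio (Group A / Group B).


Odds_A = 59/65 = 0.9077
Odds_B = 34/61 = 0.5574
OR = Odds_A / Odds_B = 0.9077 / 0.5574
Exactly, OR = (59 * 61) / (65 * 34) = 3599 / 2210
OR = 1.6285

1.6285


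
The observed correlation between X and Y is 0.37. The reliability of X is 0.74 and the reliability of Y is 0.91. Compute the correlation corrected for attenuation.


r_corrected = rxy / sqrt(rxx * ryy)
= 0.37 / sqrt(0.74 * 0.91)
= 0.37 / sqrt(0.6734)
= 0.37 / 0.82061
r_corrected = 0.4509

0.4509


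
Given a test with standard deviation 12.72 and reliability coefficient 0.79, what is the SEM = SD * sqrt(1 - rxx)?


SEM = SD * sqrt(1 - rxx)
SEM = 12.72 * sqrt(1 - 0.79)
SEM = 12.72 * sqrt(0.21) = 12.72 * 0.458258
SEM = 5.829

5.829


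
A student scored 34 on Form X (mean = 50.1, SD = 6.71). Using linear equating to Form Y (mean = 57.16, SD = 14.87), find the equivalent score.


slope = SD_Y / SD_X = 14.87 / 6.71 ~ 2.2161
intercept = mean_Y - slope * mean_X = 57.16 - (14.87 / 6.71) * 50.1 ~ -53.8664
Y = slope * X + intercept. To avoid rounding drift from the rounded slope/intercept, evaluate the equivalent form Y = mean_Y + SD_Y * (X - mean_X) / SD_X at full precision:
Y = 57.16 + 14.87 * (34 - 50.1) / 6.71
Y = 57.16 - 14.87 * 16.1 / 6.71
Y = 57.16 - 239.407 / 6.71
Y = 57.16 - 35.6791
Y = 21.4809

21.4809


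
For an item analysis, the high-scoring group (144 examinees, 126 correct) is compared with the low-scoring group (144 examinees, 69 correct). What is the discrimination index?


p_upper = 126/144 = 0.875
p_lower = 69/144 = 0.4792
D = 0.875 - 0.4792 = 0.3958

0.3958
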